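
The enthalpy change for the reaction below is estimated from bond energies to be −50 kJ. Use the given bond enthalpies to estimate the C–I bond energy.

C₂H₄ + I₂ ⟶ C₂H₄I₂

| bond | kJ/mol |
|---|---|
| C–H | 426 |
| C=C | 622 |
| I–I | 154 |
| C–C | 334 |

D(C–I) ≈ 246 kJ/mol

Let D be the C–I bond energy.
Σ(broken) = 4×426 + 1×622 + 1×154 = 2480
Σ(formed) = 1×334 + 4×426 + 2×D = 2038 + 2D
ΔH = Σ(broken) − Σ(formed) = (2480) − (2038 + 2D) = +442 − 2D
Setting this equal to −50 kJ gives 2D = 492, so D = 246 kJ/mol.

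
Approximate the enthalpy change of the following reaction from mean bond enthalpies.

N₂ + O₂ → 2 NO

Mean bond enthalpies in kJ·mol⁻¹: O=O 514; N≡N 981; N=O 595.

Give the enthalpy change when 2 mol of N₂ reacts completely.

Bonds broken (reactants):
  N≡N: 1 × 981 = 981
  O=O: 1 × 514 = 514
  Σ(broken) = 1495 kJ
Bonds formed (products):
  N=O: 2 × 595 = 1190
  Σ(formed) = 1190 kJ
ΔH = Σ(broken) − Σ(formed) = 1495 − 1190 = +305 kJ
For 2× the reaction as written: 2 × (+305) = +610 kJ

ΔH = +610 kJ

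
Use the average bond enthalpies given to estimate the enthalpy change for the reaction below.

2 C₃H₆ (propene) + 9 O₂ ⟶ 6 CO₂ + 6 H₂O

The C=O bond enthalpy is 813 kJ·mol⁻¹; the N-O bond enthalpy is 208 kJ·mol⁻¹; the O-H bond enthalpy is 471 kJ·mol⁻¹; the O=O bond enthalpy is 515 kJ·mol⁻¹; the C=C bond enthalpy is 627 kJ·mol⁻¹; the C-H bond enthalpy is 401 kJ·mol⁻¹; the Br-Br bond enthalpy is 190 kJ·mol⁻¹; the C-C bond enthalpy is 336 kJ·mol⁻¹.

Bonds broken (reactants):
  C-C: 2 × 336 = 672
  C-H: 12 × 401 = 4812
  C=C: 2 × 627 = 1254
  O=O: 9 × 515 = 4635
  Σ(broken) = 11373 kJ
Bonds formed (products):
  C=O: 12 × 813 = 9756
  O-H: 12 × 471 = 5652
  Σ(formed) = 15408 kJ
ΔH = Σ(broken) − Σ(formed) = 11373 − 15408 = −4035 kJ

ΔH ≈ −4035 kJ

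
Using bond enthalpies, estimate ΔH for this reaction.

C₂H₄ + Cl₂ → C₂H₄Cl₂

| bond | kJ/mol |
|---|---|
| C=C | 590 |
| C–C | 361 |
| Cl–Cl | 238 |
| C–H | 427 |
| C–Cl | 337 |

Bonds broken (reactants):
  C–H: 4 × 427 = 1708
  C=C: 1 × 590 = 590
  Cl–Cl: 1 × 238 = 238
  Σ(broken) = 2536 kJ
Bonds formed (products):
  C–C: 1 × 361 = 361
  C–Cl: 2 × 337 = 674
  C–H: 4 × 427 = 1708
  Σ(formed) = 2743 kJ
ΔH = Σ(broken) − Σ(formed) = 2536 − 2743 = −207 kJ

ΔH ≈ −207 kJ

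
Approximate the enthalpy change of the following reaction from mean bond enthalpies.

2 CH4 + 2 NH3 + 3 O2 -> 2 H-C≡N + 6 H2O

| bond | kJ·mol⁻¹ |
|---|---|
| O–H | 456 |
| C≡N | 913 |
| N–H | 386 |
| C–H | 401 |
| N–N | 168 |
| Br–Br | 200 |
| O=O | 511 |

Bonds broken (reactants):
  C–H: 8 × 401 = 3208
  N–H: 6 × 386 = 2316
  O=O: 3 × 511 = 1533
  Σ(broken) = 7057 kJ
Bonds formed (products):
  C≡N: 2 × 913 = 1826
  C–H: 2 × 401 = 802
  O–H: 12 × 456 = 5472
  Σ(formed) = 8100 kJ
ΔH = Σ(broken) − Σ(formed) = 7057 − 8100 = −1043 kJ

ΔH ≈ −1043 kJ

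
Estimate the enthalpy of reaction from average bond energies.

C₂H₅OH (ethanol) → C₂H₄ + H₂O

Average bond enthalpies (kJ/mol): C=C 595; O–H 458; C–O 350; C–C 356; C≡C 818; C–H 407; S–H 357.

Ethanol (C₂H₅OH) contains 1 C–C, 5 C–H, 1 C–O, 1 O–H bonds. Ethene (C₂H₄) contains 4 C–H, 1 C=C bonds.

ΔH ≈ +60 kJ

Bonds broken (reactants):
  C–C: 1 × 356 = 356
  C–H: 5 × 407 = 2035
  C–O: 1 × 350 = 350
  O–H: 1 × 458 = 458
  Σ(broken) = 3199 kJ
Bonds formed (products):
  C–H: 4 × 407 = 1628
  C=C: 1 × 595 = 595
  O–H: 2 × 458 = 916
  Σ(formed) = 3139 kJ
ΔH = Σ(broken) − Σ(formed) = 3199 − 3139 = +60 kJ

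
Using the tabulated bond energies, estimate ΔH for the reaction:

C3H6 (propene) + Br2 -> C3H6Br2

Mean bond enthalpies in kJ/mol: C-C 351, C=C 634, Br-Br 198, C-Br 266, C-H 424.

Bonds broken (reactants):
  Br-Br: 1 × 198 = 198
  C-C: 1 × 351 = 351
  C-H: 6 × 424 = 2544
  C=C: 1 × 634 = 634
  Σ(broken) = 3727 kJ
Bonds formed (products):
  C-Br: 2 × 266 = 532
  C-C: 2 × 351 = 702
  C-H: 6 × 424 = 2544
  Σ(formed) = 3778 kJ
ΔH = Σ(broken) − Σ(formed) = 3727 − 3778 = −51 kJ

ΔH ≈ −51 kJ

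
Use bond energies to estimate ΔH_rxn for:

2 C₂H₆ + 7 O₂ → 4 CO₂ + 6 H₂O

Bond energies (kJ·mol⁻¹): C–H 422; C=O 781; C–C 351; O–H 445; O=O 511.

Bonds broken (reactants):
  C–C: 2 × 351 = 702
  C–H: 12 × 422 = 5064
  O=O: 7 × 511 = 3577
  Σ(broken) = 9343 kJ
Bonds formed (products):
  C=O: 8 × 781 = 6248
  O–H: 12 × 445 = 5340
  Σ(formed) = 11588 kJ
ΔH = Σ(broken) − Σ(formed) = 9343 − 11588 = −2245 kJ

ΔH ≈ −2245 kJ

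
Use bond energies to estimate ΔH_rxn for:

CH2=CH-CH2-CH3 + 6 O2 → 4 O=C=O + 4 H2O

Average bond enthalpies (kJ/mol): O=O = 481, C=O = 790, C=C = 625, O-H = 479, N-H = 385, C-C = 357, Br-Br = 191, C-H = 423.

Bonds broken (reactants):
  C-C: 2 × 357 = 714
  C-H: 8 × 423 = 3384
  C=C: 1 × 625 = 625
  O=O: 6 × 481 = 2886
  Σ(broken) = 7609 kJ
Bonds formed (products):
  C=O: 8 × 790 = 6320
  O-H: 8 × 479 = 3832
  Σ(formed) = 10152 kJ
ΔH = Σ(broken) − Σ(formed) = 7609 − 10152 = −2543 kJ

ΔH ≈ −2543 kJ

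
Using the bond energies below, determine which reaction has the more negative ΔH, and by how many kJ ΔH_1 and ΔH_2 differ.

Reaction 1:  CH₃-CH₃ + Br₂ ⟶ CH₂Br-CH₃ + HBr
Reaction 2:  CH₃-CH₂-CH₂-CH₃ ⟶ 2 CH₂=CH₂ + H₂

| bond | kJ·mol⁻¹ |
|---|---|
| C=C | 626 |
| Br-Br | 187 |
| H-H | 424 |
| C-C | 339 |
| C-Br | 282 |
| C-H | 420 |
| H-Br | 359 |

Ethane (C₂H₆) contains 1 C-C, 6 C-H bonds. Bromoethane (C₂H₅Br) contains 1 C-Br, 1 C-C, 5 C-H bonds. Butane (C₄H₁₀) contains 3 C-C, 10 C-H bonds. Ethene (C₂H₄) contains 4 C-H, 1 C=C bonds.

Reaction 1, by 215 kJ

Reaction 1:
  Bonds broken (reactants):
    Br-Br: 1 × 187 = 187
    C-C: 1 × 339 = 339
    C-H: 6 × 420 = 2520
    Σ(broken) = 3046 kJ
  Bonds formed (products):
    C-Br: 1 × 282 = 282
    C-C: 1 × 339 = 339
    C-H: 5 × 420 = 2100
    H-Br: 1 × 359 = 359
    Σ(formed) = 3080 kJ
  ΔH_1 = 3046 − 3080 = −34 kJ
Reaction 2:
  Bonds broken (reactants):
    C-C: 3 × 339 = 1017
    C-H: 10 × 420 = 4200
    Σ(broken) = 5217 kJ
  Bonds formed (products):
    C-H: 8 × 420 = 3360
    C=C: 2 × 626 = 1252
    H-H: 1 × 424 = 424
    Σ(formed) = 5036 kJ
  ΔH_2 = 5217 − 5036 = +181 kJ
ΔH_1 − ΔH_2 = −215 kJ, so reaction 1 has the more negative ΔH; |ΔH_1 − ΔH_2| = 215 kJ.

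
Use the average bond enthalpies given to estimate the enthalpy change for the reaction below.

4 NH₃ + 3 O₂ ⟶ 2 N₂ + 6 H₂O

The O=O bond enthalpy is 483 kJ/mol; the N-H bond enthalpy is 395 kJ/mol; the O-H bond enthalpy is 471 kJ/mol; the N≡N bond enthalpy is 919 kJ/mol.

ΔH ≈ −1301 kJ

Bonds broken (reactants):
  N-H: 12 × 395 = 4740
  O=O: 3 × 483 = 1449
  Σ(broken) = 6189 kJ
Bonds formed (products):
  N≡N: 2 × 919 = 1838
  O-H: 12 × 471 = 5652
  Σ(formed) = 7490 kJ
ΔH = Σ(broken) − Σ(formed) = 6189 − 7490 = −1301 kJ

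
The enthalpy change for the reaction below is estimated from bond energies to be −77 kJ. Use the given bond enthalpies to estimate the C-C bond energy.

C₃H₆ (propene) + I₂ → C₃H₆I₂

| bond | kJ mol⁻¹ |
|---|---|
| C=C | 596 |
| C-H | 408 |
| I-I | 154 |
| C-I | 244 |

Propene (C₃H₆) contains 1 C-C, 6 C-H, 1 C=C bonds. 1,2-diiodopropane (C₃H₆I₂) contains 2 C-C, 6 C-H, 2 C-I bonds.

Let D be the C-C bond energy.
Σ(broken) = 1×D + 6×408 + 1×596 + 1×154 = 3198 + D
Σ(formed) = 2×D + 6×408 + 2×244 = 2936 + 2D
ΔH = Σ(broken) − Σ(formed) = (3198 + D) − (2936 + 2D) = +262 − D
Setting this equal to −77 kJ gives D = 339 kJ/mol.

D(C-C) ≈ 339 kJ/mol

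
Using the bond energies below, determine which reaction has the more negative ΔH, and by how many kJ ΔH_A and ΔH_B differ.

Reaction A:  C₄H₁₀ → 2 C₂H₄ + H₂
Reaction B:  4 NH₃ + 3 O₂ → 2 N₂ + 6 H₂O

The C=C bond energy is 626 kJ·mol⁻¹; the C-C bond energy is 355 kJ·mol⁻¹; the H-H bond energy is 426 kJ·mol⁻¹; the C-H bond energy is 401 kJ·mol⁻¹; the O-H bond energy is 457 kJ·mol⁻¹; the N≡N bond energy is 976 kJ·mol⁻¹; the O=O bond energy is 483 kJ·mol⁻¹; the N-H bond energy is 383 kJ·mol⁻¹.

Reaction A:
  Bonds broken (reactants):
    C-C: 3 × 355 = 1065
    C-H: 10 × 401 = 4010
    Σ(broken) = 5075 kJ
  Bonds formed (products):
    C-H: 8 × 401 = 3208
    C=C: 2 × 626 = 1252
    H-H: 1 × 426 = 426
    Σ(formed) = 4886 kJ
  ΔH_A = 5075 − 4886 = +189 kJ
Reaction B:
  Bonds broken (reactants):
    N-H: 12 × 383 = 4596
    O=O: 3 × 483 = 1449
    Σ(broken) = 6045 kJ
  Bonds formed (products):
    N≡N: 2 × 976 = 1952
    O-H: 12 × 457 = 5484
    Σ(formed) = 7436 kJ
  ΔH_B = 6045 − 7436 = −1391 kJ
ΔH_A − ΔH_B = +1580 kJ, so reaction B has the more negative ΔH; |ΔH_A − ΔH_B| = 1580 kJ.

Reaction B, by 1580 kJ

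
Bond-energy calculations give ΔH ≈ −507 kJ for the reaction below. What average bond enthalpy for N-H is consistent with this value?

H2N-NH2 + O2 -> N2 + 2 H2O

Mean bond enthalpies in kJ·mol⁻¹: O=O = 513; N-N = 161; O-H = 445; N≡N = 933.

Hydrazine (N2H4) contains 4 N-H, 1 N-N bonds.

Let D be the N-H bond energy.
Σ(broken) = 4×D + 1×161 + 1×513 = 674 + 4D
Σ(formed) = 1×933 + 4×445 = 2713
ΔH = Σ(broken) − Σ(formed) = (674 + 4D) − (2713) = −2039 + 4D
Setting this equal to −507 kJ gives 4D = 1532, so D = 383 kJ/mol.

D(N-H) ≈ 383 kJ/mol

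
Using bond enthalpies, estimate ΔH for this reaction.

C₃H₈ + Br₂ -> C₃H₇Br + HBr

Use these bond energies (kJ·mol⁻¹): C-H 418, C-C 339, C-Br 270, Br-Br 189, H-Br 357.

ΔH ≈ −20 kJ

Bonds broken (reactants):
  Br-Br: 1 × 189 = 189
  C-C: 2 × 339 = 678
  C-H: 8 × 418 = 3344
  Σ(broken) = 4211 kJ
Bonds formed (products):
  C-Br: 1 × 270 = 270
  C-C: 2 × 339 = 678
  C-H: 7 × 418 = 2926
  H-Br: 1 × 357 = 357
  Σ(formed) = 4231 kJ
ΔH = Σ(broken) − Σ(formed) = 4211 − 4231 = −20 kJ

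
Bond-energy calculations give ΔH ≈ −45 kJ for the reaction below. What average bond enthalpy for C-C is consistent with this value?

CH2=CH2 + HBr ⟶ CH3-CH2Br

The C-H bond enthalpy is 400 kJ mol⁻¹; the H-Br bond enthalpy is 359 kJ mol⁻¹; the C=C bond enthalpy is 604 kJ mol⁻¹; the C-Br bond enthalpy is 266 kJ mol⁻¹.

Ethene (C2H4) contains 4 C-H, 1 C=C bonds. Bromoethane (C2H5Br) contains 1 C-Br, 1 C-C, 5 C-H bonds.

D(C-C) ≈ 342 kJ/mol

Let D be the C-C bond energy.
Σ(broken) = 4×400 + 1×604 + 1×359 = 2563
Σ(formed) = 1×266 + 1×D + 5×400 = 2266 + D
ΔH = Σ(broken) − Σ(formed) = (2563) − (2266 + D) = +297 − D
Setting this equal to −45 kJ gives D = 342 kJ/mol.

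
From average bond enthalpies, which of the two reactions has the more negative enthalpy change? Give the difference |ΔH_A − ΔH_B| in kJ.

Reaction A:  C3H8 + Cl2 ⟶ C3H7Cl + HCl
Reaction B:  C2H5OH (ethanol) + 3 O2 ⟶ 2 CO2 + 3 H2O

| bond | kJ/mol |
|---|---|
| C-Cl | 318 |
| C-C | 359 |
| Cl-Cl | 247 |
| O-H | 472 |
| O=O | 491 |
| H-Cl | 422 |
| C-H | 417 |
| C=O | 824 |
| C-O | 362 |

Reaction A:
  Bonds broken (reactants):
    C-C: 2 × 359 = 718
    C-H: 8 × 417 = 3336
    Cl-Cl: 1 × 247 = 247
    Σ(broken) = 4301 kJ
  Bonds formed (products):
    C-C: 2 × 359 = 718
    C-Cl: 1 × 318 = 318
    C-H: 7 × 417 = 2919
    H-Cl: 1 × 422 = 422
    Σ(formed) = 4377 kJ
  ΔH_A = 4301 − 4377 = −76 kJ
Reaction B:
  Bonds broken (reactants):
    C-C: 1 × 359 = 359
    C-H: 5 × 417 = 2085
    C-O: 1 × 362 = 362
    O-H: 1 × 472 = 472
    O=O: 3 × 491 = 1473
    Σ(broken) = 4751 kJ
  Bonds formed (products):
    C=O: 4 × 824 = 3296
    O-H: 6 × 472 = 2832
    Σ(formed) = 6128 kJ
  ΔH_B = 4751 − 6128 = −1377 kJ
ΔH_A − ΔH_B = +1301 kJ, so reaction B has the more negative ΔH; |ΔH_A − ΔH_B| = 1301 kJ.

Reaction B, by 1301 kJ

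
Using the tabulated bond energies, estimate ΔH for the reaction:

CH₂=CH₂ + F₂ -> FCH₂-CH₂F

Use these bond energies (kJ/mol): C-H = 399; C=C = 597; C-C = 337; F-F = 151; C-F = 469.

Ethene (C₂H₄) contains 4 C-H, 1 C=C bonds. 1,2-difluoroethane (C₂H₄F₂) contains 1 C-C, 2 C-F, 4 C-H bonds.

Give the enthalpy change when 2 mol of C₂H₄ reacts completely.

ΔH = −1054 kJ

Bonds broken (reactants):
  C-H: 4 × 399 = 1596
  C=C: 1 × 597 = 597
  F-F: 1 × 151 = 151
  Σ(broken) = 2344 kJ
Bonds formed (products):
  C-C: 1 × 337 = 337
  C-F: 2 × 469 = 938
  C-H: 4 × 399 = 1596
  Σ(formed) = 2871 kJ
ΔH = Σ(broken) − Σ(formed) = 2344 − 2871 = −527 kJ
For 2× the reaction as written: 2 × (−527) = −1054 kJ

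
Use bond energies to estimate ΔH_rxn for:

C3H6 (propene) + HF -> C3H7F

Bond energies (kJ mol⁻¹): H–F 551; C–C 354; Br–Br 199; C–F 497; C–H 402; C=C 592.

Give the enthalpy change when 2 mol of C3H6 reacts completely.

ΔH = −220 kJ

Bonds broken (reactants):
  C–C: 1 × 354 = 354
  C–H: 6 × 402 = 2412
  C=C: 1 × 592 = 592
  H–F: 1 × 551 = 551
  Σ(broken) = 3909 kJ
Bonds formed (products):
  C–C: 2 × 354 = 708
  C–F: 1 × 497 = 497
  C–H: 7 × 402 = 2814
  Σ(formed) = 4019 kJ
ΔH = Σ(broken) − Σ(formed) = 3909 − 4019 = −110 kJ
For 2× the reaction as written: 2 × (−110) = −220 kJ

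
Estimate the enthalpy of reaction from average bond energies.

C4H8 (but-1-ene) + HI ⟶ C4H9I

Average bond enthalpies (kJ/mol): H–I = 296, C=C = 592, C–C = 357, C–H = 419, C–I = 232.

Bonds broken (reactants):
  C–C: 2 × 357 = 714
  C–H: 8 × 419 = 3352
  C=C: 1 × 592 = 592
  H–I: 1 × 296 = 296
  Σ(broken) = 4954 kJ
Bonds formed (products):
  C–C: 3 × 357 = 1071
  C–H: 9 × 419 = 3771
  C–I: 1 × 232 = 232
  Σ(formed) = 5074 kJ
ΔH = Σ(broken) − Σ(formed) = 4954 − 5074 = −120 kJ

ΔH ≈ −120 kJ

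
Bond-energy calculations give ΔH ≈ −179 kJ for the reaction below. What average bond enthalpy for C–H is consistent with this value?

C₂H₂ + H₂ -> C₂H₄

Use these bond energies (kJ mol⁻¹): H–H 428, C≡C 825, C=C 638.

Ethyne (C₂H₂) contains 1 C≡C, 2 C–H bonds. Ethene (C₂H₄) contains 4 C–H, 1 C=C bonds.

Let D be the C–H bond energy.
Σ(broken) = 1×825 + 2×D + 1×428 = 1253 + 2D
Σ(formed) = 4×D + 1×638 = 638 + 4D
ΔH = Σ(broken) − Σ(formed) = (1253 + 2D) − (638 + 4D) = +615 − 2D
Setting this equal to −179 kJ gives 2D = 794, so D = 397 kJ/mol.

D(C–H) ≈ 397 kJ/mol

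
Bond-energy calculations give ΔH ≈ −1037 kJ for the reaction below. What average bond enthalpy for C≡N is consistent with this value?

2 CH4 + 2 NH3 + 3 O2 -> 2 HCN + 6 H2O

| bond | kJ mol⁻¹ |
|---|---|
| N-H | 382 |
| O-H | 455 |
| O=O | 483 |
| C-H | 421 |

Let D be the C≡N bond energy.
Σ(broken) = 8×421 + 6×382 + 3×483 = 7109
Σ(formed) = 2×D + 2×421 + 12×455 = 6302 + 2D
ΔH = Σ(broken) − Σ(formed) = (7109) − (6302 + 2D) = +807 − 2D
Setting this equal to −1037 kJ gives 2D = 1844, so D = 922 kJ/mol.

D(C≡N) ≈ 922 kJ/mol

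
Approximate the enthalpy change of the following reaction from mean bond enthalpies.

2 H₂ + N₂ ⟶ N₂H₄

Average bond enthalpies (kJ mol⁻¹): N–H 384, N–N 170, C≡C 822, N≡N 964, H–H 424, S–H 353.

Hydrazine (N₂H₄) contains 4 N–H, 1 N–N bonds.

ΔH ≈ +106 kJ

Bonds broken (reactants):
  H–H: 2 × 424 = 848
  N≡N: 1 × 964 = 964
  Σ(broken) = 1812 kJ
Bonds formed (products):
  N–H: 4 × 384 = 1536
  N–N: 1 × 170 = 170
  Σ(formed) = 1706 kJ
ΔH = Σ(broken) − Σ(formed) = 1812 − 1706 = +106 kJ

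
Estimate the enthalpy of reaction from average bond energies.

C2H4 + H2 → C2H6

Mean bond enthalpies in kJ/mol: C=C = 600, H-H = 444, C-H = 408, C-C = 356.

Bonds broken (reactants):
  C-H: 4 × 408 = 1632
  C=C: 1 × 600 = 600
  H-H: 1 × 444 = 444
  Σ(broken) = 2676 kJ
Bonds formed (products):
  C-C: 1 × 356 = 356
  C-H: 6 × 408 = 2448
  Σ(formed) = 2804 kJ
ΔH = Σ(broken) − Σ(formed) = 2676 − 2804 = −128 kJ

ΔH ≈ −128 kJ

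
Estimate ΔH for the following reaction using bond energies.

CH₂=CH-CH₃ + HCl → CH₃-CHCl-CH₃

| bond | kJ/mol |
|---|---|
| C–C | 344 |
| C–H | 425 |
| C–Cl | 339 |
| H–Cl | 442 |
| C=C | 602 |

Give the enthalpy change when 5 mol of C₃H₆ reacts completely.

ΔH = −320 kJ

Bonds broken (reactants):
  C–C: 1 × 344 = 344
  C–H: 6 × 425 = 2550
  C=C: 1 × 602 = 602
  H–Cl: 1 × 442 = 442
  Σ(broken) = 3938 kJ
Bonds formed (products):
  C–C: 2 × 344 = 688
  C–Cl: 1 × 339 = 339
  C–H: 7 × 425 = 2975
  Σ(formed) = 4002 kJ
ΔH = Σ(broken) − Σ(formed) = 3938 − 4002 = −64 kJ
For 5× the reaction as written: 5 × (−64) = −320 kJ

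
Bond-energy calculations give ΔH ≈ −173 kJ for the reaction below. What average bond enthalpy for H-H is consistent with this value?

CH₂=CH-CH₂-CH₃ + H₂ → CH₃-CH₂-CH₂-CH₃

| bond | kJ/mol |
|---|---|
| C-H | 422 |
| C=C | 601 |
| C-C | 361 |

D(H-H) ≈ 431 kJ/mol

Let D be the H-H bond energy.
Σ(broken) = 2×361 + 8×422 + 1×601 + 1×D = 4699 + D
Σ(formed) = 3×361 + 10×422 = 5303
ΔH = Σ(broken) − Σ(formed) = (4699 + D) − (5303) = −604 + D
Setting this equal to −173 kJ gives D = 431 kJ/mol.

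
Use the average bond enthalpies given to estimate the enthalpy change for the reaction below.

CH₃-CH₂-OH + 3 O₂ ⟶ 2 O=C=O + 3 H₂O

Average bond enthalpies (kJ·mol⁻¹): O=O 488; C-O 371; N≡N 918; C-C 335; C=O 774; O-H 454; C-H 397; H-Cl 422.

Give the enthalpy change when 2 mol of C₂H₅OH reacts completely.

Bonds broken (reactants):
  C-C: 1 × 335 = 335
  C-H: 5 × 397 = 1985
  C-O: 1 × 371 = 371
  O-H: 1 × 454 = 454
  O=O: 3 × 488 = 1464
  Σ(broken) = 4609 kJ
Bonds formed (products):
  C=O: 4 × 774 = 3096
  O-H: 6 × 454 = 2724
  Σ(formed) = 5820 kJ
ΔH = Σ(broken) − Σ(formed) = 4609 − 5820 = −1211 kJ
For 2× the reaction as written: 2 × (−1211) = −2422 kJ

ΔH = −2422 kJ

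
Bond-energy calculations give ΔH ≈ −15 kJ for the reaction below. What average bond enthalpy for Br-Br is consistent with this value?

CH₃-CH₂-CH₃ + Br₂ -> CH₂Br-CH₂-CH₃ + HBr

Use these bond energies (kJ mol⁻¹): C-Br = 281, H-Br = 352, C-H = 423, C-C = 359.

D(Br-Br) ≈ 195 kJ/mol

Let D be the Br-Br bond energy.
Σ(broken) = 1×D + 2×359 + 8×423 = 4102 + D
Σ(formed) = 1×281 + 2×359 + 7×423 + 1×352 = 4312
ΔH = Σ(broken) − Σ(formed) = (4102 + D) − (4312) = −210 + D
Setting this equal to −15 kJ gives D = 195 kJ/mol.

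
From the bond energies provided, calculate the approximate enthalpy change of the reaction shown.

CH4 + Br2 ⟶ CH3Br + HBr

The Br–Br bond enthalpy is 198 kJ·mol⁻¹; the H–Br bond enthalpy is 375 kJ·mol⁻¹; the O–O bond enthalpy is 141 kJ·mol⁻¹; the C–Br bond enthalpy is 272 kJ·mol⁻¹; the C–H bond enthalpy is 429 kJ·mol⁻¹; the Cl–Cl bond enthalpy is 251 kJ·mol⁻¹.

ΔH ≈ −20 kJ

Bonds broken (reactants):
  Br–Br: 1 × 198 = 198
  C–H: 4 × 429 = 1716
  Σ(broken) = 1914 kJ
Bonds formed (products):
  C–Br: 1 × 272 = 272
  C–H: 3 × 429 = 1287
  H–Br: 1 × 375 = 375
  Σ(formed) = 1934 kJ
ΔH = Σ(broken) − Σ(formed) = 1914 − 1934 = −20 kJ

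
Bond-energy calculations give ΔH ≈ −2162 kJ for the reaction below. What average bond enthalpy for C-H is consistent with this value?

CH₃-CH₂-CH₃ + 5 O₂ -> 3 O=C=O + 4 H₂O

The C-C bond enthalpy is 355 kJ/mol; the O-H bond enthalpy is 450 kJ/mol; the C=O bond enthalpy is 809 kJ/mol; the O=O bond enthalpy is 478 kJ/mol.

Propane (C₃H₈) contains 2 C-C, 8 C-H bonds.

Let D be the C-H bond energy.
Σ(broken) = 2×355 + 8×D + 5×478 = 3100 + 8D
Σ(formed) = 6×809 + 8×450 = 8454
ΔH = Σ(broken) − Σ(formed) = (3100 + 8D) − (8454) = −5354 + 8D
Setting this equal to −2162 kJ gives 8D = 3192, so D = 399 kJ/mol.

D(C-H) ≈ 399 kJ/mol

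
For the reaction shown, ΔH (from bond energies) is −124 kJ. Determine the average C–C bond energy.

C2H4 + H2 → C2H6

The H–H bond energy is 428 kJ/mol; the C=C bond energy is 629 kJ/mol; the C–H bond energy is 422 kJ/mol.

D(C–C) ≈ 337 kJ/mol

Let D be the C–C bond energy.
Σ(broken) = 4×422 + 1×629 + 1×428 = 2745
Σ(formed) = 1×D + 6×422 = 2532 + D
ΔH = Σ(broken) − Σ(formed) = (2745) − (2532 + D) = +213 − D
Setting this equal to −124 kJ gives D = 337 kJ/mol.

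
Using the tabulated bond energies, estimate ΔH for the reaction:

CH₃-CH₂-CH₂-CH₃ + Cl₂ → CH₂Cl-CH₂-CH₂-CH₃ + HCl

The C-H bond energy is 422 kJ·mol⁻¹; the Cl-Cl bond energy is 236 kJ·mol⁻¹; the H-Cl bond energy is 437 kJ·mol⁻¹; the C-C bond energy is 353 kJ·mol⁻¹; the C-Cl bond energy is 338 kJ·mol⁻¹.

Bonds broken (reactants):
  C-C: 3 × 353 = 1059
  C-H: 10 × 422 = 4220
  Cl-Cl: 1 × 236 = 236
  Σ(broken) = 5515 kJ
Bonds formed (products):
  C-C: 3 × 353 = 1059
  C-Cl: 1 × 338 = 338
  C-H: 9 × 422 = 3798
  H-Cl: 1 × 437 = 437
  Σ(formed) = 5632 kJ
ΔH = Σ(broken) − Σ(formed) = 5515 − 5632 = −117 kJ

ΔH ≈ −117 kJ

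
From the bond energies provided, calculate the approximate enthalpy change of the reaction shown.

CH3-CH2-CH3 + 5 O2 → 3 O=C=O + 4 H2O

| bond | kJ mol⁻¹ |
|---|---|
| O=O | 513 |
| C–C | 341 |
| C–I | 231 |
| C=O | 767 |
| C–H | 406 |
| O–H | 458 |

Bonds broken (reactants):
  C–C: 2 × 341 = 682
  C–H: 8 × 406 = 3248
  O=O: 5 × 513 = 2565
  Σ(broken) = 6495 kJ
Bonds formed (products):
  C=O: 6 × 767 = 4602
  O–H: 8 × 458 = 3664
  Σ(formed) = 8266 kJ
ΔH = Σ(broken) − Σ(formed) = 6495 − 8266 = −1771 kJ

ΔH ≈ −1771 kJ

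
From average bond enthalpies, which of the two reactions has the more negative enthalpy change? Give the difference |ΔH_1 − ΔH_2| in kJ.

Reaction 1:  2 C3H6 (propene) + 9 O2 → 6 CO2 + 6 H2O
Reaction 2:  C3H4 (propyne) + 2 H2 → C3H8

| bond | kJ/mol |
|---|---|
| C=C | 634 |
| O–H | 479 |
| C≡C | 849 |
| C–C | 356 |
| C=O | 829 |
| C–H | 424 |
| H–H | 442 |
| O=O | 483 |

Reaction 1:
  Bonds broken (reactants):
    C–C: 2 × 356 = 712
    C–H: 12 × 424 = 5088
    C=C: 2 × 634 = 1268
    O=O: 9 × 483 = 4347
    Σ(broken) = 11415 kJ
  Bonds formed (products):
    C=O: 12 × 829 = 9948
    O–H: 12 × 479 = 5748
    Σ(formed) = 15696 kJ
  ΔH_1 = 11415 − 15696 = −4281 kJ
Reaction 2:
  Bonds broken (reactants):
    C≡C: 1 × 849 = 849
    C–C: 1 × 356 = 356
    C–H: 4 × 424 = 1696
    H–H: 2 × 442 = 884
    Σ(broken) = 3785 kJ
  Bonds formed (products):
    C–C: 2 × 356 = 712
    C–H: 8 × 424 = 3392
    Σ(formed) = 4104 kJ
  ΔH_2 = 3785 − 4104 = −319 kJ
ΔH_1 − ΔH_2 = −3962 kJ, so reaction 1 has the more negative ΔH; |ΔH_1 − ΔH_2| = 3962 kJ.

Reaction 1, by 3962 kJ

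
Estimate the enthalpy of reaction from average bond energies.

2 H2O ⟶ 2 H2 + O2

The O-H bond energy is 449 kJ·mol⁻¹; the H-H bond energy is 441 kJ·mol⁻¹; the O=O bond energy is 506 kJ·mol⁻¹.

Bonds broken (reactants):
  O-H: 4 × 449 = 1796
  Σ(broken) = 1796 kJ
Bonds formed (products):
  H-H: 2 × 441 = 882
  O=O: 1 × 506 = 506
  Σ(formed) = 1388 kJ
ΔH = Σ(broken) − Σ(formed) = 1796 − 1388 = +408 kJ

ΔH ≈ +408 kJ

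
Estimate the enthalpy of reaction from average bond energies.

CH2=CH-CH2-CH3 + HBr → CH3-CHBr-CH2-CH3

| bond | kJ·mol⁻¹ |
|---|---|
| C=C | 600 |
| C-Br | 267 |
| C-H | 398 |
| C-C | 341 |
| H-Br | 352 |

ΔH ≈ −54 kJ

Bonds broken (reactants):
  C-C: 2 × 341 = 682
  C-H: 8 × 398 = 3184
  C=C: 1 × 600 = 600
  H-Br: 1 × 352 = 352
  Σ(broken) = 4818 kJ
Bonds formed (products):
  C-Br: 1 × 267 = 267
  C-C: 3 × 341 = 1023
  C-H: 9 × 398 = 3582
  Σ(formed) = 4872 kJ
ΔH = Σ(broken) − Σ(formed) = 4818 − 4872 = −54 kJ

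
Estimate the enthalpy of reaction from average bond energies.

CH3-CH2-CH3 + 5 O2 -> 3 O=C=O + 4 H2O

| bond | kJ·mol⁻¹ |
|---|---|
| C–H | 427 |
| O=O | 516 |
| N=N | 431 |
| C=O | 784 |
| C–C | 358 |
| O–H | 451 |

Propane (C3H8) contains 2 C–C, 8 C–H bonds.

Bonds broken (reactants):
  C–C: 2 × 358 = 716
  C–H: 8 × 427 = 3416
  O=O: 5 × 516 = 2580
  Σ(broken) = 6712 kJ
Bonds formed (products):
  C=O: 6 × 784 = 4704
  O–H: 8 × 451 = 3608
  Σ(formed) = 8312 kJ
ΔH = Σ(broken) − Σ(formed) = 6712 − 8312 = −1600 kJ

ΔH ≈ −1600 kJ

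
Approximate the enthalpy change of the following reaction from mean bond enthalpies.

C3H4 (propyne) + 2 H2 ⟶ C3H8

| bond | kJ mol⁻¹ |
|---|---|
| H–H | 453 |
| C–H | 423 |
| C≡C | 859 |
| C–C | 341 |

Bonds broken (reactants):
  C≡C: 1 × 859 = 859
  C–C: 1 × 341 = 341
  C–H: 4 × 423 = 1692
  H–H: 2 × 453 = 906
  Σ(broken) = 3798 kJ
Bonds formed (products):
  C–C: 2 × 341 = 682
  C–H: 8 × 423 = 3384
  Σ(formed) = 4066 kJ
ΔH = Σ(broken) − Σ(formed) = 3798 − 4066 = −268 kJ

ΔH ≈ −268 kJ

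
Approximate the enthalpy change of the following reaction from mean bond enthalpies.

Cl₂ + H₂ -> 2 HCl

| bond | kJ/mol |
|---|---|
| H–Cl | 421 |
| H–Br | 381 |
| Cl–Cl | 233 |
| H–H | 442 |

Bonds broken (reactants):
  Cl–Cl: 1 × 233 = 233
  H–H: 1 × 442 = 442
  Σ(broken) = 675 kJ
Bonds formed (products):
  H–Cl: 2 × 421 = 842
  Σ(formed) = 842 kJ
ΔH = Σ(broken) − Σ(formed) = 675 − 842 = −167 kJ

ΔH ≈ −167 kJ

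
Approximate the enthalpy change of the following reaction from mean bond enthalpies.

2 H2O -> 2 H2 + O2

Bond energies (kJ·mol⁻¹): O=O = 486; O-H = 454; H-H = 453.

ΔH ≈ +424 kJ

Bonds broken (reactants):
  O-H: 4 × 454 = 1816
  Σ(broken) = 1816 kJ
Bonds formed (products):
  H-H: 2 × 453 = 906
  O=O: 1 × 486 = 486
  Σ(formed) = 1392 kJ
ΔH = Σ(broken) − Σ(formed) = 1816 − 1392 = +424 kJ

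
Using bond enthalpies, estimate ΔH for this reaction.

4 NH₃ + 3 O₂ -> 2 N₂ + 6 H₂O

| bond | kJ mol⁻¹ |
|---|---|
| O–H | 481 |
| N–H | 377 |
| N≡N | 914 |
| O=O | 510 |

Bonds broken (reactants):
  N–H: 12 × 377 = 4524
  O=O: 3 × 510 = 1530
  Σ(broken) = 6054 kJ
Bonds formed (products):
  N≡N: 2 × 914 = 1828
  O–H: 12 × 481 = 5772
  Σ(formed) = 7600 kJ
ΔH = Σ(broken) − Σ(formed) = 6054 − 7600 = −1546 kJ

ΔH ≈ −1546 kJ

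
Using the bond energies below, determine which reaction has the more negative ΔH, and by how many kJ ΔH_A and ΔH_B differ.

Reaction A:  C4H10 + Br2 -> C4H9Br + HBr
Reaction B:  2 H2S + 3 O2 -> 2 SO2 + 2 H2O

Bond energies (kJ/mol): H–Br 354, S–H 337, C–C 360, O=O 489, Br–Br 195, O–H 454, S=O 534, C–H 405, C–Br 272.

Reaction B, by 1111 kJ

Reaction A:
  Bonds broken (reactants):
    Br–Br: 1 × 195 = 195
    C–C: 3 × 360 = 1080
    C–H: 10 × 405 = 4050
    Σ(broken) = 5325 kJ
  Bonds formed (products):
    C–Br: 1 × 272 = 272
    C–C: 3 × 360 = 1080
    C–H: 9 × 405 = 3645
    H–Br: 1 × 354 = 354
    Σ(formed) = 5351 kJ
  ΔH_A = 5325 − 5351 = −26 kJ
Reaction B:
  Bonds broken (reactants):
    O=O: 3 × 489 = 1467
    S–H: 4 × 337 = 1348
    Σ(broken) = 2815 kJ
  Bonds formed (products):
    O–H: 4 × 454 = 1816
    S=O: 4 × 534 = 2136
    Σ(formed) = 3952 kJ
  ΔH_B = 2815 − 3952 = −1137 kJ
ΔH_A − ΔH_B = +1111 kJ, so reaction B has the more negative ΔH; |ΔH_A − ΔH_B| = 1111 kJ.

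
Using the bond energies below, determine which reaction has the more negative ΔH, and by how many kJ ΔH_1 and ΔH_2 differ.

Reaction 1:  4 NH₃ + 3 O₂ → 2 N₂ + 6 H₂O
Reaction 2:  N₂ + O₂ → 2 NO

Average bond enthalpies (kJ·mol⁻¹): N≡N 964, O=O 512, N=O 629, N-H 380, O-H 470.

Reaction 1:
  Bonds broken (reactants):
    N-H: 12 × 380 = 4560
    O=O: 3 × 512 = 1536
    Σ(broken) = 6096 kJ
  Bonds formed (products):
    N≡N: 2 × 964 = 1928
    O-H: 12 × 470 = 5640
    Σ(formed) = 7568 kJ
  ΔH_1 = 6096 − 7568 = −1472 kJ
Reaction 2:
  Bonds broken (reactants):
    N≡N: 1 × 964 = 964
    O=O: 1 × 512 = 512
    Σ(broken) = 1476 kJ
  Bonds formed (products):
    N=O: 2 × 629 = 1258
    Σ(formed) = 1258 kJ
  ΔH_2 = 1476 − 1258 = +218 kJ
ΔH_1 − ΔH_2 = −1690 kJ, so reaction 1 has the more negative ΔH; |ΔH_1 − ΔH_2| = 1690 kJ.

Reaction 1, by 1690 kJ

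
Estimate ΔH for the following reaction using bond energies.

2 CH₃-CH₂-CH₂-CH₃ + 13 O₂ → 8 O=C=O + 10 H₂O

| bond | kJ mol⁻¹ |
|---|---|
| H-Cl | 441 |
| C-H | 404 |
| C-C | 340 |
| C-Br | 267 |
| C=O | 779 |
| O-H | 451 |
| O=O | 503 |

ΔH ≈ −4825 kJ

Bonds broken (reactants):
  C-C: 6 × 340 = 2040
  C-H: 20 × 404 = 8080
  O=O: 13 × 503 = 6539
  Σ(broken) = 16659 kJ
Bonds formed (products):
  C=O: 16 × 779 = 12464
  O-H: 20 × 451 = 9020
  Σ(formed) = 21484 kJ
ΔH = Σ(broken) − Σ(formed) = 16659 − 21484 = −4825 kJ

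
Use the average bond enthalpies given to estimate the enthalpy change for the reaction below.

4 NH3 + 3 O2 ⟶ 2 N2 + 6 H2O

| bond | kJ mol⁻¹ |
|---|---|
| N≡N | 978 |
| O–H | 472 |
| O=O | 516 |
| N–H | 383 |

ΔH ≈ −1476 kJ

Bonds broken (reactants):
  N–H: 12 × 383 = 4596
  O=O: 3 × 516 = 1548
  Σ(broken) = 6144 kJ
Bonds formed (products):
  N≡N: 2 × 978 = 1956
  O–H: 12 × 472 = 5664
  Σ(formed) = 7620 kJ
ΔH = Σ(broken) − Σ(formed) = 6144 − 7620 = −1476 kJ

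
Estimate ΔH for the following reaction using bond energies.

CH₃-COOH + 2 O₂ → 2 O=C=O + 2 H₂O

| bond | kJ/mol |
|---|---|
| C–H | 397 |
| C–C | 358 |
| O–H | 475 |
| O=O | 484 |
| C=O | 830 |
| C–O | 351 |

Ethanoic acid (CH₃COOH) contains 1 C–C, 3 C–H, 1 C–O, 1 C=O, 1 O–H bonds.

Bonds broken (reactants):
  C–C: 1 × 358 = 358
  C–H: 3 × 397 = 1191
  C–O: 1 × 351 = 351
  C=O: 1 × 830 = 830
  O–H: 1 × 475 = 475
  O=O: 2 × 484 = 968
  Σ(broken) = 4173 kJ
Bonds formed (products):
  C=O: 4 × 830 = 3320
  O–H: 4 × 475 = 1900
  Σ(formed) = 5220 kJ
ΔH = Σ(broken) − Σ(formed) = 4173 − 5220 = −1047 kJ

ΔH ≈ −1047 kJ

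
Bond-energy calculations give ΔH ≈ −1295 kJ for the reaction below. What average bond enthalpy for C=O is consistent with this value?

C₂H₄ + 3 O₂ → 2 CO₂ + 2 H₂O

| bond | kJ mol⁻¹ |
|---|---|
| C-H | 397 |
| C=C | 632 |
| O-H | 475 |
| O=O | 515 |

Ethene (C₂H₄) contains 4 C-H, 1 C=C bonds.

D(C=O) ≈ 790 kJ/mol

Let D be the C=O bond energy.
Σ(broken) = 4×397 + 1×632 + 3×515 = 3765
Σ(formed) = 4×D + 4×475 = 1900 + 4D
ΔH = Σ(broken) − Σ(formed) = (3765) − (1900 + 4D) = +1865 − 4D
Setting this equal to −1295 kJ gives 4D = 3160, so D = 790 kJ/mol.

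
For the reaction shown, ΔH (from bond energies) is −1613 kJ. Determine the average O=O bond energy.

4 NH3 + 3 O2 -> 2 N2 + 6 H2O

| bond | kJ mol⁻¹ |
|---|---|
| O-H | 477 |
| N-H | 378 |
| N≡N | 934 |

Let D be the O=O bond energy.
Σ(broken) = 12×378 + 3×D = 4536 + 3D
Σ(formed) = 2×934 + 12×477 = 7592
ΔH = Σ(broken) − Σ(formed) = (4536 + 3D) − (7592) = −3056 + 3D
Setting this equal to −1613 kJ gives 3D = 1443, so D = 481 kJ/mol.

D(O=O) ≈ 481 kJ/mol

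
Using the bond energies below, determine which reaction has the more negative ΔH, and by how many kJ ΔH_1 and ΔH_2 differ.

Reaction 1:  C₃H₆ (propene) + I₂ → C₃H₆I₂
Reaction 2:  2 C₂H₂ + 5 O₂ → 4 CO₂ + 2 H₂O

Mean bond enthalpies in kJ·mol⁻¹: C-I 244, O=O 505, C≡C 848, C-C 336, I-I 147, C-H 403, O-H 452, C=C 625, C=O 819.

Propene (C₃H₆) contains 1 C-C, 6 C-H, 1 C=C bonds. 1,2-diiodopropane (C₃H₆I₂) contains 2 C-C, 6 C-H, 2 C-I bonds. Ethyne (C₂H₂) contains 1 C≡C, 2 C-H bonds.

Reaction 2, by 2475 kJ

Reaction 1:
  Bonds broken (reactants):
    C-C: 1 × 336 = 336
    C-H: 6 × 403 = 2418
    C=C: 1 × 625 = 625
    I-I: 1 × 147 = 147
    Σ(broken) = 3526 kJ
  Bonds formed (products):
    C-C: 2 × 336 = 672
    C-H: 6 × 403 = 2418
    C-I: 2 × 244 = 488
    Σ(formed) = 3578 kJ
  ΔH_1 = 3526 − 3578 = −52 kJ
Reaction 2:
  Bonds broken (reactants):
    C≡C: 2 × 848 = 1696
    C-H: 4 × 403 = 1612
    O=O: 5 × 505 = 2525
    Σ(broken) = 5833 kJ
  Bonds formed (products):
    C=O: 8 × 819 = 6552
    O-H: 4 × 452 = 1808
    Σ(formed) = 8360 kJ
  ΔH_2 = 5833 − 8360 = −2527 kJ
ΔH_1 − ΔH_2 = +2475 kJ, so reaction 2 has the more negative ΔH; |ΔH_1 − ΔH_2| = 2475 kJ.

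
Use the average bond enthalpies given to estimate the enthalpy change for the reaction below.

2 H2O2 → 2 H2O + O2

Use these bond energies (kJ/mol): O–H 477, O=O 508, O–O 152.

ΔH ≈ −204 kJ

Bonds broken (reactants):
  O–H: 4 × 477 = 1908
  O–O: 2 × 152 = 304
  Σ(broken) = 2212 kJ
Bonds formed (products):
  O–H: 4 × 477 = 1908
  O=O: 1 × 508 = 508
  Σ(formed) = 2416 kJ
ΔH = Σ(broken) − Σ(formed) = 2212 − 2416 = −204 kJ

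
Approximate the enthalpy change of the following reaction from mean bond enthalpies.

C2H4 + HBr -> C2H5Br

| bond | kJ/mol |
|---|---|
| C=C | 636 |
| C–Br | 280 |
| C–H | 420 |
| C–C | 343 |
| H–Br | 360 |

Bonds broken (reactants):
  C–H: 4 × 420 = 1680
  C=C: 1 × 636 = 636
  H–Br: 1 × 360 = 360
  Σ(broken) = 2676 kJ
Bonds formed (products):
  C–Br: 1 × 280 = 280
  C–C: 1 × 343 = 343
  C–H: 5 × 420 = 2100
  Σ(formed) = 2723 kJ
ΔH = Σ(broken) − Σ(formed) = 2676 − 2723 = −47 kJ

ΔH ≈ −47 kJ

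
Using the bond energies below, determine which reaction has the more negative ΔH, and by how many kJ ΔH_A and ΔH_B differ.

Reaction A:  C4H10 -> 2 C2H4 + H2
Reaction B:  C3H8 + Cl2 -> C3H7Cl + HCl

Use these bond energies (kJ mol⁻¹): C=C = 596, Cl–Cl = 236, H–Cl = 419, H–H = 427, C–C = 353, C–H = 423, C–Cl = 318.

Reaction A:
  Bonds broken (reactants):
    C–C: 3 × 353 = 1059
    C–H: 10 × 423 = 4230
    Σ(broken) = 5289 kJ
  Bonds formed (products):
    C–H: 8 × 423 = 3384
    C=C: 2 × 596 = 1192
    H–H: 1 × 427 = 427
    Σ(formed) = 5003 kJ
  ΔH_A = 5289 − 5003 = +286 kJ
Reaction B:
  Bonds broken (reactants):
    C–C: 2 × 353 = 706
    C–H: 8 × 423 = 3384
    Cl–Cl: 1 × 236 = 236
    Σ(broken) = 4326 kJ
  Bonds formed (products):
    C–C: 2 × 353 = 706
    C–Cl: 1 × 318 = 318
    C–H: 7 × 423 = 2961
    H–Cl: 1 × 419 = 419
    Σ(formed) = 4404 kJ
  ΔH_B = 4326 − 4404 = −78 kJ
ΔH_A − ΔH_B = +364 kJ, so reaction B has the more negative ΔH; |ΔH_A − ΔH_B| = 364 kJ.

Reaction B, by 364 kJ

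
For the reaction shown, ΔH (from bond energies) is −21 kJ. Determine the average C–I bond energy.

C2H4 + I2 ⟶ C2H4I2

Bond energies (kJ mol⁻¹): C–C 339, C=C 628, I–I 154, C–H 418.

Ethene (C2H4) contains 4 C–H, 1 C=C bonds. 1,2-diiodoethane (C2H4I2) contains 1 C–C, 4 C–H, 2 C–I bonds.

Let D be the C–I bond energy.
Σ(broken) = 4×418 + 1×628 + 1×154 = 2454
Σ(formed) = 1×339 + 4×418 + 2×D = 2011 + 2D
ΔH = Σ(broken) − Σ(formed) = (2454) − (2011 + 2D) = +443 − 2D
Setting this equal to −21 kJ gives 2D = 464, so D = 232 kJ/mol.

D(C–I) ≈ 232 kJ/mol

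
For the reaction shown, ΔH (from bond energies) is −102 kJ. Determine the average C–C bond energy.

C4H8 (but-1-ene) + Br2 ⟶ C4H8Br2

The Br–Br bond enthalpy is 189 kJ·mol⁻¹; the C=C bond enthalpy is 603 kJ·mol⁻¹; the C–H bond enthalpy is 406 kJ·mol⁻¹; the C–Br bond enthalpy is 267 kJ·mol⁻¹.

D(C–C) ≈ 360 kJ/mol

Let D be the C–C bond energy.
Σ(broken) = 1×189 + 2×D + 8×406 + 1×603 = 4040 + 2D
Σ(formed) = 2×267 + 3×D + 8×406 = 3782 + 3D
ΔH = Σ(broken) − Σ(formed) = (4040 + 2D) − (3782 + 3D) = +258 − D
Setting this equal to −102 kJ gives D = 360 kJ/mol.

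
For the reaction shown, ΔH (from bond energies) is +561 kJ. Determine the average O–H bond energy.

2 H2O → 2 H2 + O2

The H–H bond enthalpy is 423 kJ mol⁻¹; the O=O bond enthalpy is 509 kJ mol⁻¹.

D(O–H) ≈ 479 kJ/mol

Let D be the O–H bond energy.
Σ(broken) = 4×D = 4D
Σ(formed) = 2×423 + 1×509 = 1355
ΔH = Σ(broken) − Σ(formed) = (4D) − (1355) = −1355 + 4D
Setting this equal to +561 kJ gives 4D = 1916, so D = 479 kJ/mol.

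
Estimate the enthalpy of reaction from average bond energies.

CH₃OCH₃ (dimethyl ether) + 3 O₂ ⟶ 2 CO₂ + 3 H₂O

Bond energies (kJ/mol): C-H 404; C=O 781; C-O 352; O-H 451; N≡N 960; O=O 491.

Bonds broken (reactants):
  C-H: 6 × 404 = 2424
  C-O: 2 × 352 = 704
  O=O: 3 × 491 = 1473
  Σ(broken) = 4601 kJ
Bonds formed (products):
  C=O: 4 × 781 = 3124
  O-H: 6 × 451 = 2706
  Σ(formed) = 5830 kJ
ΔH = Σ(broken) − Σ(formed) = 4601 − 5830 = −1229 kJ

ΔH ≈ −1229 kJ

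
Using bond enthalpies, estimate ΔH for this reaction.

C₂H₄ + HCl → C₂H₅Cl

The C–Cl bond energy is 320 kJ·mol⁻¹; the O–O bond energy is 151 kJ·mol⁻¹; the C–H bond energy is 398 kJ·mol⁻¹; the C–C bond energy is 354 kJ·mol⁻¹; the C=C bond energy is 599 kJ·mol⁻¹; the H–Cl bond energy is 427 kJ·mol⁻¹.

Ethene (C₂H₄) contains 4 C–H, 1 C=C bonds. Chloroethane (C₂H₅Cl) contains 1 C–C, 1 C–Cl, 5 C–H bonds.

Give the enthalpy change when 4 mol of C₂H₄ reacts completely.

Bonds broken (reactants):
  C–H: 4 × 398 = 1592
  C=C: 1 × 599 = 599
  H–Cl: 1 × 427 = 427
  Σ(broken) = 2618 kJ
Bonds formed (products):
  C–C: 1 × 354 = 354
  C–Cl: 1 × 320 = 320
  C–H: 5 × 398 = 1990
  Σ(formed) = 2664 kJ
ΔH = Σ(broken) − Σ(formed) = 2618 − 2664 = −46 kJ
For 4× the reaction as written: 4 × (−46) = −184 kJ

ΔH = −184 kJ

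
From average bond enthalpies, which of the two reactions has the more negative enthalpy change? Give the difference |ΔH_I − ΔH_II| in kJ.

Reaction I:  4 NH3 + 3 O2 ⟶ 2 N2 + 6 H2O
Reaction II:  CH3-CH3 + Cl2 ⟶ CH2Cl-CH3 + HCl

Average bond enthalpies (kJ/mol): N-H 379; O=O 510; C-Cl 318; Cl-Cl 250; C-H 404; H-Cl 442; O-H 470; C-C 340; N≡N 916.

Reaction I, by 1288 kJ

Reaction I:
  Bonds broken (reactants):
    N-H: 12 × 379 = 4548
    O=O: 3 × 510 = 1530
    Σ(broken) = 6078 kJ
  Bonds formed (products):
    N≡N: 2 × 916 = 1832
    O-H: 12 × 470 = 5640
    Σ(formed) = 7472 kJ
  ΔH_I = 6078 − 7472 = −1394 kJ
Reaction II:
  Bonds broken (reactants):
    C-C: 1 × 340 = 340
    C-H: 6 × 404 = 2424
    Cl-Cl: 1 × 250 = 250
    Σ(broken) = 3014 kJ
  Bonds formed (products):
    C-C: 1 × 340 = 340
    C-Cl: 1 × 318 = 318
    C-H: 5 × 404 = 2020
    H-Cl: 1 × 442 = 442
    Σ(formed) = 3120 kJ
  ΔH_II = 3014 − 3120 = −106 kJ
ΔH_I − ΔH_II = −1288 kJ, so reaction I has the more negative ΔH; |ΔH_I − ΔH_II| = 1288 kJ.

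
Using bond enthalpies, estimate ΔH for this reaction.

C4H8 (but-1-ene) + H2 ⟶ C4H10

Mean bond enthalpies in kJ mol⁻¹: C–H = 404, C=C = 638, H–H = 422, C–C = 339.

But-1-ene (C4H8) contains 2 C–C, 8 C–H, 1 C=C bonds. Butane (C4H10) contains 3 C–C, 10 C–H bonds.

ΔH ≈ −87 kJ

Bonds broken (reactants):
  C–C: 2 × 339 = 678
  C–H: 8 × 404 = 3232
  C=C: 1 × 638 = 638
  H–H: 1 × 422 = 422
  Σ(broken) = 4970 kJ
Bonds formed (products):
  C–C: 3 × 339 = 1017
  C–H: 10 × 404 = 4040
  Σ(formed) = 5057 kJ
ΔH = Σ(broken) − Σ(formed) = 4970 − 5057 = −87 kJ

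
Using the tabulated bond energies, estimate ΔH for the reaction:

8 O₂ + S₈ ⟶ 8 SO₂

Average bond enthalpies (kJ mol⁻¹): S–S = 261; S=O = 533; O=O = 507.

ΔH ≈ −2384 kJ

Bonds broken (reactants):
  O=O: 8 × 507 = 4056
  S–S: 8 × 261 = 2088
  Σ(broken) = 6144 kJ
Bonds formed (products):
  S=O: 16 × 533 = 8528
  Σ(formed) = 8528 kJ
ΔH = Σ(broken) − Σ(formed) = 6144 − 8528 = −2384 kJ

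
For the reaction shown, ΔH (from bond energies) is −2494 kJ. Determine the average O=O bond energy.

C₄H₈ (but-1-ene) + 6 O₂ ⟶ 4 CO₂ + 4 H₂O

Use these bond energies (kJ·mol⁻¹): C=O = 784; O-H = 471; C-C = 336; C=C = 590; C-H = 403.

D(O=O) ≈ 510 kJ/mol

Let D be the O=O bond energy.
Σ(broken) = 2×336 + 8×403 + 1×590 + 6×D = 4486 + 6D
Σ(formed) = 8×784 + 8×471 = 10040
ΔH = Σ(broken) − Σ(formed) = (4486 + 6D) − (10040) = −5554 + 6D
Setting this equal to −2494 kJ gives 6D = 3060, so D = 510 kJ/mol.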